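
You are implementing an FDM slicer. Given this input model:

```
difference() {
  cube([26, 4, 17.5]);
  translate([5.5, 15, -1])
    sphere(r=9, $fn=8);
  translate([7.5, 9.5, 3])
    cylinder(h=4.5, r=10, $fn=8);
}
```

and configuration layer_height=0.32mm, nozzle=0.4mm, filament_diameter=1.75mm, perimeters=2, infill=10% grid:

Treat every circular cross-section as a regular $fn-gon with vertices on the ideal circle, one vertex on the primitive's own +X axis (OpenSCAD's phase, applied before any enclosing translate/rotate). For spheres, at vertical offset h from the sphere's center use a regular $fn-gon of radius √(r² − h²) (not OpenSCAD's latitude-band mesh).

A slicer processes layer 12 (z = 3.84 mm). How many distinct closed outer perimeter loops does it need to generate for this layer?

2

At z = 3.84 mm: the cube is present — its section is the full 26×4 rectangle; the r=9 sphere at (5.5, 15) contributes a regular 8-gon of circumradius √(9²−4.84²) = 7.588; the r=10 cylinder at (7.5, 9.5) gives a regular 8-gon of circumradius 10 (constant along its height); Taking the first minus the rest: starting from the 26×4 cube, the r=9 sphere at (5.5, 15) misses the remaining region (no effect); the r=10 cylinder at (7.5, 9.5) partially overlaps it — only the 43.29 mm² overlap (of its 282.84 mm²) is removed, clipping the outline — 2 connected regions. The result has 2 disconnected regions.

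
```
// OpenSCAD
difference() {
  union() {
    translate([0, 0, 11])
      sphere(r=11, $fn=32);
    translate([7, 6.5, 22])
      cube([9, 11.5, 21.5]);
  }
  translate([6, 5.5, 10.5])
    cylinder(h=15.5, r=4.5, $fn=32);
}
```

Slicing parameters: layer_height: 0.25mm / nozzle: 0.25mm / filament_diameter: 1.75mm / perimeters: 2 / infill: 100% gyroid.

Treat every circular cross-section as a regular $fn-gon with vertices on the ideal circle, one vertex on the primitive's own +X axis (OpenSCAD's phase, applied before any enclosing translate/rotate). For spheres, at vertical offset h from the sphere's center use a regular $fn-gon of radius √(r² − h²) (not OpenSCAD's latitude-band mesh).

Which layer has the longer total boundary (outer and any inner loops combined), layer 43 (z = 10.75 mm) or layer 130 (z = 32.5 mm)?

Layer 43 (z = 10.75): the r=11 sphere slices to a regular 32-gon of circumradius 10.997 (√(r²−h²) with h=0.25 from center) (perimeter = 2·32·10.997·sin(180°/32) = 68.99 mm); the cube at (7, 6.5) is absent (z outside [22, 43.5]); Merging all regions: only the r=11 sphere is present, so the union is just that shape — boundary = 68.99 mm; the r=4.5 cylinder at (6, 5.5) contributes a regular 32-gon of circumradius 4.5 (perimeter = 2·32·4.500·sin(180°/32) = 28.23 mm); Taking the first minus the rest: starting from the result so far, the r=4.5 cylinder at (6, 5.5) partially overlaps it — only the 53.53 mm² overlap (of its 63.21 mm²) is removed, clipping the outline — boundary = 79.30 mm. So its perimeter = 79.30 mm. Layer 130 (z = 32.5): the sphere does not reach this height (|z−center|=21.500 > r=11); the cube at (7, 6.5) (footprint 9×11.5) is included at this height (perimeter 41.00 mm); Combining (union): only the 9×11.5 cube at (7, 6.5) is present, so the union is just that shape — boundary = 41.00 mm; the cylinder at (6, 5.5) is not intersected at this z (z outside [10.5, 26]); After the difference (first − rest): none of the subtracted shapes is present at this height, so that combined region is unchanged — boundary = 41.00 mm. So its perimeter = 41.00 mm. Layer 43 is larger (79.30 vs 41.00 mm).

layer 43 (z = 10.75 mm)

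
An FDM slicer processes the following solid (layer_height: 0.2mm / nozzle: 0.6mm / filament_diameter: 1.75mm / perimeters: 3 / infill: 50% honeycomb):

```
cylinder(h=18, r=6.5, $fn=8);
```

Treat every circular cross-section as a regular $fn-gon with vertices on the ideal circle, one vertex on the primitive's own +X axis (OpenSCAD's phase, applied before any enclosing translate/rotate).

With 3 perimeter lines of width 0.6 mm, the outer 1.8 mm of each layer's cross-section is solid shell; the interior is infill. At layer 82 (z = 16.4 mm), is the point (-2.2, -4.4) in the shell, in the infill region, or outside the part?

shell

At z = 16.4 mm: the r=6.5 cylinder contributes a regular 8-gon of circumradius 6.5. Overall, the cross-section is a single solid region. The nearest boundary edge runs (-4.60, -4.60)→(-0.00, -6.50); distance from the point to it = 1.10 mm. The point is inside the cross-section, 1.10 mm from the nearest boundary — within the 1.8 mm shell band (3 × 0.6).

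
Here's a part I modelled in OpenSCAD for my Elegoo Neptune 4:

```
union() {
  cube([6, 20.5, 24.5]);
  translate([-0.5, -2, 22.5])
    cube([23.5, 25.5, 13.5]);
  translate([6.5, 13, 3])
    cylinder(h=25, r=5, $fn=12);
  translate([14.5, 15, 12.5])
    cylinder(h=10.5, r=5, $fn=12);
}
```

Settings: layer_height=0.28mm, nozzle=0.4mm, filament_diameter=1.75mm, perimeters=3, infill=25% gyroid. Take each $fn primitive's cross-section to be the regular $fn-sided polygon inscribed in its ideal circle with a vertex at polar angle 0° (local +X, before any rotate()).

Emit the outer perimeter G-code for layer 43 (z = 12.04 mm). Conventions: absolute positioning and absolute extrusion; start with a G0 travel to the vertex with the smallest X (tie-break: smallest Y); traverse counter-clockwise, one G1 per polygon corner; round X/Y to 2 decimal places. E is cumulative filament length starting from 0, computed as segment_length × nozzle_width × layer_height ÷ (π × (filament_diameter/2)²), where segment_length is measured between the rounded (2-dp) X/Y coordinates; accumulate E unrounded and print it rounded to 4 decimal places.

G0 X0.00 Y0.00 Z12.04
G1 X6.00 Y0.00 E0.2794
G1 X6.00 Y8.13 E0.6580
G1 X6.50 Y8.00 E0.6820
G1 X9.00 Y8.67 E0.8025
G1 X10.83 Y10.50 E0.9230
G1 X11.50 Y13.00 E1.0436
G1 X10.83 Y15.50 E1.1641
G1 X9.00 Y17.33 E1.2846
G1 X6.50 Y18.00 E1.4051
G1 X6.00 Y17.87 E1.4292
G1 X6.00 Y20.50 E1.5516
G1 X0.00 Y20.50 E1.8310
G1 X0.00 Y0.00 E2.7856

At z = 12.04 mm: the cube is present — its section is the full 6×20.5 rectangle; the cube at (-0.5, -2) is not intersected at this z (z outside [22.5, 36]); the r=5 cylinder at (6.5, 13) gives a regular 12-gon of circumradius 5 (constant along its height); the cylinder at (14.5, 15) is not intersected at this z (z outside [12.5, 23]); Merging all regions: the regions partially overlap (shared area 32.57 mm²), so overlapping operands fuse into one piece — 1 connected region. The outline is a single polygon with 13 vertices. Extrusion per mm of travel: 0.4 × 0.28 / (π × 0.875²) = 0.046564. Accumulating E over each segment gives final E = 2.7856.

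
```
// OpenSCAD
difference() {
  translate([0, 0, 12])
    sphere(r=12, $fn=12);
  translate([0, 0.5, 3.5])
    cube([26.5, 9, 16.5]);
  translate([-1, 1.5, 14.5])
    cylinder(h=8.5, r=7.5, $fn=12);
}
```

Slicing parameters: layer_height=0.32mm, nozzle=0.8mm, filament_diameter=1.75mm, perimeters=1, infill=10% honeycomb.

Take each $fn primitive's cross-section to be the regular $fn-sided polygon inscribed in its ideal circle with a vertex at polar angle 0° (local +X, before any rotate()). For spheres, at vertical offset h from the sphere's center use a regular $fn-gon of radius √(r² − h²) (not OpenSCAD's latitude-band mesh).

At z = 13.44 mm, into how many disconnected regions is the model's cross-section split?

1

At z = 13.44 mm: the sphere: section is a regular 12-gon, circumradius = √(r²−h²) = √(12²−1.44²) = 11.913; the cube at (0, 0.5) is present — its section is the full 26.5×9 rectangle; the cylinder at (-1, 1.5) is absent (z outside [14.5, 23]); Taking the first minus the rest: starting from the r=12 sphere, the 26.5×9 cube at (0, 0.5) partially overlaps it — only the 90.57 mm² overlap (of its 238.50 mm²) is removed, clipping the outline — 1 connected region. The result has 1 disconnected region.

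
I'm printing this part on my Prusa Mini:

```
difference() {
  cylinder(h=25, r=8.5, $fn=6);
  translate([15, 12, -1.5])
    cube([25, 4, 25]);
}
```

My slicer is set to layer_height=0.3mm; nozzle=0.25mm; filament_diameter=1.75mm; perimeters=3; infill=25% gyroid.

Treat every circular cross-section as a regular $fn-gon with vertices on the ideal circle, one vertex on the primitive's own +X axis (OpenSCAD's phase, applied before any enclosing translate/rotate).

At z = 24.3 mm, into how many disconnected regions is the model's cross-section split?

1

At z = 24.3 mm: the cylinder: section is a regular 6-gon, circumradius r=8.5; the cube at (15, 12) does not reach this height (z outside [-1.5, 23.5]); Subtracting the remaining from the first: none of the subtracted shapes is present at this height, so the r=8.5 cylinder is unchanged — 1 connected region. The result has 1 disconnected region.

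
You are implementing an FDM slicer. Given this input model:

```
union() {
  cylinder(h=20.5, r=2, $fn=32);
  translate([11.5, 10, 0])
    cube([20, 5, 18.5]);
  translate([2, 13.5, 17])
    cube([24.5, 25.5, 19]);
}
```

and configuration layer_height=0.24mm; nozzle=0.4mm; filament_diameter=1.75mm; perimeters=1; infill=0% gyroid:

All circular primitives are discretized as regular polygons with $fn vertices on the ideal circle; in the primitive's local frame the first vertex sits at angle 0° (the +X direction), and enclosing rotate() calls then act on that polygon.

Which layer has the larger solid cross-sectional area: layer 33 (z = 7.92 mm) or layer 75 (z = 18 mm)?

Layer 33 (z = 7.92): the cylinder: section is a regular 32-gon, circumradius r=2 (area = (32/2)·2.000²·sin(360°/32) = 12.49 mm²); the 20×5 cube at (11.5, 10) contributes its full rectangle (area 100.00 mm²); the cube at (2, 13.5) does not reach this height (z outside [17, 36]); Merging all regions: the 2 present regions are separate (no shared area or edge), so areas and boundary lengths simply add and each stays a separate island — area = 112.49 mm². So its area = 112.49 mm². Layer 75 (z = 18): the r=2 cylinder gives a regular 32-gon of circumradius 2 (constant along its height) (area = (32/2)·2.000²·sin(360°/32) = 12.49 mm²); the cube at (11.5, 10) is present — its section is the full 20×5 rectangle (area 100.00 mm²); the cube at (2, 13.5) (footprint 24.5×25.5) is included at this height (area 624.75 mm²); Taking the union: the regions partially overlap — summed areas 737.24 mm² minus the doubly-counted overlap 22.50 mm² gives 714.74 mm² — area = 714.74 mm². So its area = 714.74 mm². Layer 75 is larger (714.74 vs 112.49 mm²).

layer 75 (z = 18 mm)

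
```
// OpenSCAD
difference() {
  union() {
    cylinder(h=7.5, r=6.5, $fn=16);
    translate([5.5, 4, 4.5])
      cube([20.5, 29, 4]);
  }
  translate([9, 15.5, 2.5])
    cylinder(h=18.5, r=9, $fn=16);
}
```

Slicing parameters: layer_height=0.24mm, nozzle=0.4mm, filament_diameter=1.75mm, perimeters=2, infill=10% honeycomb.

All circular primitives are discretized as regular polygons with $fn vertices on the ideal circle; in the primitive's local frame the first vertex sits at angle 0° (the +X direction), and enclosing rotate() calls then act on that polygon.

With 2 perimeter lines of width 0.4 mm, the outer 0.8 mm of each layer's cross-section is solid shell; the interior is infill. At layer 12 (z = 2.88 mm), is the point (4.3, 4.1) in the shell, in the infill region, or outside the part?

shell

At z = 2.88 mm: the cylinder: section is a regular 16-gon, circumradius r=6.5; the cube at (5.5, 4) does not reach this height (z outside [4.5, 8.5]); Merging all regions: only the r=6.5 cylinder is present, so the union is just that shape — 1 connected region; the r=9 cylinder at (9, 15.5) contributes a regular 16-gon of circumradius 9; After the difference (first − rest): starting from the result so far, the r=9 cylinder at (9, 15.5) misses the remaining region (no effect) — 1 connected region. Overall, the cross-section is a single solid region. The nearest boundary edge runs (4.60, 4.60)→(6.01, 2.49); distance from the point to it = 0.52 mm. The point is inside the cross-section, 0.52 mm from the nearest boundary — within the 0.8 mm shell band (2 × 0.4).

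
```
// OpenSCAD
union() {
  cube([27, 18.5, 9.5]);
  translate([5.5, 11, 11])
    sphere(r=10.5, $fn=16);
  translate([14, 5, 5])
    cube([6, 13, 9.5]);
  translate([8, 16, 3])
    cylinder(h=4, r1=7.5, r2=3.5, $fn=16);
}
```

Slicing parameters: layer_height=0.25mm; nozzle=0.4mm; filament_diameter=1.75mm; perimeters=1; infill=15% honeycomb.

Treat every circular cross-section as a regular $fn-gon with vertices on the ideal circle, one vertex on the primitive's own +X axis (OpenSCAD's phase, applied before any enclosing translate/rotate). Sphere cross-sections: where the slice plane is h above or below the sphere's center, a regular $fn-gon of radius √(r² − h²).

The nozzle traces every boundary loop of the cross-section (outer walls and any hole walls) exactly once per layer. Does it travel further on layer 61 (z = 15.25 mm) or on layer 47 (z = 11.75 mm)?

Layer 61 (z = 15.25): the cube is not intersected at this z (z outside [0, 9.5]); the r=10.5 sphere at (5.5, 11) contributes a regular 16-gon of circumradius √(10.5²−4.25²) = 9.601 (perimeter = 2·16·9.601·sin(180°/16) = 59.94 mm); the cube at (14, 5) is not intersected at this z (z outside [5, 14.5]); the cone at (8, 16) does not reach this height (z outside [3, 7]); Merging all regions: only the r=10.5 sphere at (5.5, 11) is present, so the union is just that shape — boundary = 59.94 mm. So its perimeter = 59.94 mm. Layer 47 (z = 11.75): the cube does not reach this height (z outside [0, 9.5]); the r=10.5 sphere at (5.5, 11) contributes a regular 16-gon of circumradius √(10.5²−0.75²) = 10.473 (perimeter = 2·16·10.473·sin(180°/16) = 65.38 mm); the cube at (14, 5) (footprint 6×13) is included at this height (perimeter 38.00 mm); the cone at (8, 16) is not intersected at this z (z outside [3, 7]); Combining (union): the regions partially overlap (shared area 14.69 mm²), so the edge portions inside another operand are dropped and the merged outline is re-measured after clipping — boundary = 79.44 mm. So its perimeter = 79.44 mm. Layer 47 is larger (79.44 vs 59.94 mm).

layer 47 (z = 11.75 mm)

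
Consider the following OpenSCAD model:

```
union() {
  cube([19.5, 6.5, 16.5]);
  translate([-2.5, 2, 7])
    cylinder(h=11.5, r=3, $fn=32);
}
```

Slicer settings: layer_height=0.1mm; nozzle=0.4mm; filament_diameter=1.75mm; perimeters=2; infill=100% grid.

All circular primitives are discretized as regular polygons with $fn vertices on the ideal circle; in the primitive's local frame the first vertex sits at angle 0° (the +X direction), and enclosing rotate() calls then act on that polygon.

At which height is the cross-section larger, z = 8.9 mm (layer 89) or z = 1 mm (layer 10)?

Layer 89 (z = 8.9): the 19.5×6.5 cube contributes its full rectangle (area 126.75 mm²); the r=3 cylinder at (-2.5, 2) gives a regular 32-gon of circumradius 3 (constant along its height) (area = (32/2)·3.000²·sin(360°/32) = 28.09 mm²); Taking the union: the regions partially overlap — summed areas 154.84 mm² minus the doubly-counted overlap 1.09 mm² gives 153.75 mm² — area = 153.75 mm². So its area = 153.75 mm². Layer 10 (z = 1): the cube (footprint 19.5×6.5) is included at this height (area 126.75 mm²); the cylinder at (-2.5, 2) does not reach this height (z outside [7, 18.5]); Merging all regions: only the 19.5×6.5 cube is present, so the union is just that shape — area = 126.75 mm². So its area = 126.75 mm². Layer 89 is larger (153.75 vs 126.75 mm²).

layer 89 (z = 8.9 mm)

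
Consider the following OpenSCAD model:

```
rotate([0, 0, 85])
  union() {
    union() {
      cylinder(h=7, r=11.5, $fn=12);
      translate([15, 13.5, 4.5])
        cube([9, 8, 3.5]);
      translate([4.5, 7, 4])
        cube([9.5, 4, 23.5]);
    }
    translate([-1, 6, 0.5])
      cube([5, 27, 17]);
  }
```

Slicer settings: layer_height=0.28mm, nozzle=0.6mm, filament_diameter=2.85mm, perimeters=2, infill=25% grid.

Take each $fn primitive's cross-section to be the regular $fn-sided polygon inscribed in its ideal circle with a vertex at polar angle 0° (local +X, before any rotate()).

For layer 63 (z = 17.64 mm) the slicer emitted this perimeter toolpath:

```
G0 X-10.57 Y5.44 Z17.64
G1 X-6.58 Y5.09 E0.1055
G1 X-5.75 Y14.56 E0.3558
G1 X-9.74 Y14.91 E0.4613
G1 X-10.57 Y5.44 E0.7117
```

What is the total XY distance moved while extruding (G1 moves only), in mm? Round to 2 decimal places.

27.02 mm

Sum the Euclidean lengths of each G1 segment: total = 27.02 mm.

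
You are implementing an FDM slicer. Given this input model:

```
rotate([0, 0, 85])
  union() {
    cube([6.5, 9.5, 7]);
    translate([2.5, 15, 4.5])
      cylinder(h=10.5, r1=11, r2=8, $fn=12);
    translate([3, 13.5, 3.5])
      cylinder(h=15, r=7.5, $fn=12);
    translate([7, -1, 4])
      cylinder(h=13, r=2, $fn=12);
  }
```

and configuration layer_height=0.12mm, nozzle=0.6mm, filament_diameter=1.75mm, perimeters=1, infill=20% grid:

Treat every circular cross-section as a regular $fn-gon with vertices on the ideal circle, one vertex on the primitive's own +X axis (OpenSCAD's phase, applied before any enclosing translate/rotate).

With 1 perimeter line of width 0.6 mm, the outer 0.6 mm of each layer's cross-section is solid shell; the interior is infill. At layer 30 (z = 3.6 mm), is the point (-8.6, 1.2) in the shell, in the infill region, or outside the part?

infill

At z = 3.6 mm: the 6.5×9.5 cube contributes its full rectangle; the cone at (2.5, 15) does not reach this height (z outside [4.5, 15]); the cylinder at (3, 13.5): section is a regular 12-gon, circumradius r=7.5; the cylinder at (7, -1) is absent (z outside [4, 17]); Taking the union: the regions partially overlap (shared area 19.90 mm²), so overlapping operands fuse into one piece — 1 connected region; (rotated 85° about Z; rotation is an isometry so areas/perimeters/island counts are preserved). Overall, the cross-section is a single solid region. Undo the 85° rotation: the query point maps to (0.446, 8.672) in the un-rotated model frame. The nearest boundary edge runs (0.00, 6.80)→(-0.75, 7.00); distance from the point to it = 1.92 mm. The point is inside the cross-section and 1.92 mm from the nearest boundary — more than the 0.6 mm shell width (1 × 0.6), so it's in the infill interior.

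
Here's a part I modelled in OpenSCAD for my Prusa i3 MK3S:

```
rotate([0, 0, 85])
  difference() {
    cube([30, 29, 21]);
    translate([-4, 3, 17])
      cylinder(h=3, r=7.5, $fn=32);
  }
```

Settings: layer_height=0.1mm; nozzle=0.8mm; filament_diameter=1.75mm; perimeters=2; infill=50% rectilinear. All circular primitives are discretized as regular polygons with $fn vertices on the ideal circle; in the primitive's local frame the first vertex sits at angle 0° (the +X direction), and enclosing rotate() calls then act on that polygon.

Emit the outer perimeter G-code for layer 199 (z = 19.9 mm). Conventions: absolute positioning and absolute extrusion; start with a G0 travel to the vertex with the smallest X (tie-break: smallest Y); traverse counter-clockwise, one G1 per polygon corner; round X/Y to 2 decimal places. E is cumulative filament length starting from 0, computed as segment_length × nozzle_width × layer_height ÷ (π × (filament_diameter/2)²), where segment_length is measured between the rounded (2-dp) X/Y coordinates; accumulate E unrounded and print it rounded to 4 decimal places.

At z = 19.9 mm: the 30×29 cube contributes its full rectangle; the r=7.5 cylinder at (-4, 3) gives a regular 32-gon of circumradius 7.5 (constant along its height); After the difference (first − rest): starting from the 30×29 cube, the r=7.5 cylinder at (-4, 3) partially overlaps it — only the 25.30 mm² overlap (of its 175.58 mm²) is removed, clipping the outline — 1 connected region; (whole slice rotated 85° about Z — lengths, areas and connectivity unchanged). The outline is a single polygon with 13 vertices. Extrusion per mm of travel: 0.8 × 0.1 / (π × 0.875²) = 0.033260. Accumulating E over each segment gives final E = 3.8726.

G0 X-28.89 Y2.53 Z19.90
G1 X-9.29 Y0.81 E0.6544
G1 X-9.19 Y0.97 E0.6607
G1 X-8.16 Y2.02 E0.7096
G1 X-6.94 Y2.85 E0.7587
G1 X-5.59 Y3.43 E0.8075
G1 X-4.15 Y3.73 E0.8565
G1 X-2.68 Y3.75 E0.9054
G1 X-1.24 Y3.48 E0.9541
G1 X0.13 Y2.93 E1.0032
G1 X0.25 Y2.85 E1.0080
G1 X2.61 Y29.89 E1.9108
G1 X-26.27 Y32.41 E2.8750
G1 X-28.89 Y2.53 E3.8726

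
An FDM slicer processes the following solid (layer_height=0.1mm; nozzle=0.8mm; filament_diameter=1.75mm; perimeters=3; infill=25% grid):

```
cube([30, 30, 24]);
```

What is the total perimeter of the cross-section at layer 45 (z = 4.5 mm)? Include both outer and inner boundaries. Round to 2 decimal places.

At z = 4.5 mm: the cube (footprint 30×30) is included at this height (perimeter 120.00 mm). Overall, the cross-section is a single solid region. Total boundary length (outer) = 120.00 mm.

120.00 mm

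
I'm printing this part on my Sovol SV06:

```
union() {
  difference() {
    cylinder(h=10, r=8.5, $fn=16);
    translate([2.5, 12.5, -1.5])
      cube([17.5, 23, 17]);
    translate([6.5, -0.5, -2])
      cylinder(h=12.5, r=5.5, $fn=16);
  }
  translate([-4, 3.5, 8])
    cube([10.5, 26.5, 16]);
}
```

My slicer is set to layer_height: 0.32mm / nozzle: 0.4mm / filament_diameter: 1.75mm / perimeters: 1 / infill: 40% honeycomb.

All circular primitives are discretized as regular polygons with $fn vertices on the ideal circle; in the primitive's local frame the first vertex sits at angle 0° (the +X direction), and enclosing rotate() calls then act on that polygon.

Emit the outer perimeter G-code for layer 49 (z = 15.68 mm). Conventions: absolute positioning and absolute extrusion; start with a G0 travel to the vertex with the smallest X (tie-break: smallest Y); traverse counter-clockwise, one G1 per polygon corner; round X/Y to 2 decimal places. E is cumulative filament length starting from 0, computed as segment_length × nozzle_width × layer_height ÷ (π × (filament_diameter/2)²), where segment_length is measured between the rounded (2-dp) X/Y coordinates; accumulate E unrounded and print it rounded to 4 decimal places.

G0 X-4.00 Y3.50 Z15.68
G1 X6.50 Y3.50 E0.5588
G1 X6.50 Y30.00 E1.9690
G1 X-4.00 Y30.00 E2.5278
G1 X-4.00 Y3.50 E3.9380

At z = 15.68 mm: the cylinder is absent (z outside [0, 10]); the cube at (2.5, 12.5) does not reach this height (z outside [-1.5, 15.5]); the cylinder at (6.5, -0.5) is not intersected at this z (z outside [-2, 10.5]); After the difference (first − rest): the first operand is absent here, so nothing remains; the 10.5×26.5 cube at (-4, 3.5) contributes its full rectangle; Combining (union): only the 10.5×26.5 cube at (-4, 3.5) is present, so the union is just that shape — 1 connected region. The outline is a single polygon with 4 vertices. Extrusion per mm of travel: 0.4 × 0.32 / (π × 0.875²) = 0.053216. Accumulating E over each segment gives final E = 3.9380.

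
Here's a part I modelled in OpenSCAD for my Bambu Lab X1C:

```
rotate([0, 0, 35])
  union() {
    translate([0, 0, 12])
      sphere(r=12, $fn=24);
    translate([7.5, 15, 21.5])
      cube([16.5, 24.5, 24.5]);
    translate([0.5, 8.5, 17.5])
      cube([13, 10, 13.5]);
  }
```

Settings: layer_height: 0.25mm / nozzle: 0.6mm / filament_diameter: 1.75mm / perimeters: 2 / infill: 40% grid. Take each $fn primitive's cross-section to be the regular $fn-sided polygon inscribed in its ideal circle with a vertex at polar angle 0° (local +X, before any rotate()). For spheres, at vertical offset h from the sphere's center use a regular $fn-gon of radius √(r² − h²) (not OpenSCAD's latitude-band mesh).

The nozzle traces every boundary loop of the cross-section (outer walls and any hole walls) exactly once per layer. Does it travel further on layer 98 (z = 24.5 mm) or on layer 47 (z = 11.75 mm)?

layer 98 (z = 24.5 mm)

Layer 98 (z = 24.5): the sphere is absent (|z−center|=12.500 > r=12); the cube at (7.5, 15) is present — its section is the full 16.5×24.5 rectangle (perimeter 82.00 mm); the cube at (0.5, 8.5) (footprint 13×10) is included at this height (perimeter 46.00 mm); Combining (union): the regions partially overlap (shared area 21.00 mm²), so the edge portions inside another operand are dropped and the merged outline is re-measured after clipping — boundary = 109.00 mm; (rotated 35° about Z; rotation is an isometry so areas/perimeters/island counts are preserved). So its perimeter = 109.00 mm. Layer 47 (z = 11.75): the sphere: section is a regular 24-gon, circumradius = √(r²−h²) = √(12²−0.25²) = 11.997 (perimeter = 2·24·11.997·sin(180°/24) = 75.17 mm); the cube at (7.5, 15) is absent (z outside [21.5, 46]); the cube at (0.5, 8.5) is not intersected at this z (z outside [17.5, 31]); Combining (union): only the r=12 sphere is present, so the union is just that shape — boundary = 75.17 mm; (whole slice rotated 35° about Z — lengths, areas and connectivity unchanged). So its perimeter = 75.17 mm. Layer 98 is larger (109.00 vs 75.17 mm).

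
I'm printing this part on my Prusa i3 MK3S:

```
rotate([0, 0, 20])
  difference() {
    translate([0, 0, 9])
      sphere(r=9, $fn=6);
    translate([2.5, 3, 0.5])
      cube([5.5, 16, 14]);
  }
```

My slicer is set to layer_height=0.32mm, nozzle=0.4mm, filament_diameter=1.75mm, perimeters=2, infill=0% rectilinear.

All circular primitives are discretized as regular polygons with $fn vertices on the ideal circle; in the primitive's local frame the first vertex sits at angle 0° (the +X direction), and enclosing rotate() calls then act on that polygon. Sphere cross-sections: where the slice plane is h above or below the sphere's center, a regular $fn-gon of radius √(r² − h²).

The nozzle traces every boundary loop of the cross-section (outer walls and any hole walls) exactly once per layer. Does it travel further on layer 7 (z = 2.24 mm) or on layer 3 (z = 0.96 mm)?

Layer 7 (z = 2.24): the r=9 sphere contributes a regular 6-gon of circumradius √(9²−6.76²) = 5.942 (perimeter = 2·6·5.942·sin(180°/6) = 35.65 mm); the cube at (2.5, 3) (footprint 5.5×16) is included at this height (perimeter 43.00 mm); After the difference (first − rest): starting from the r=9 sphere, the 5.5×16 cube at (2.5, 3) partially overlaps it — only the 2.34 mm² overlap (of its 88.00 mm²) is removed, clipping the outline — boundary = 36.56 mm; (rotated 20° about Z; rotation is an isometry so areas/perimeters/island counts are preserved). So its perimeter = 36.56 mm. Layer 3 (z = 0.96): the sphere: section is a regular 6-gon, circumradius = √(r²−h²) = √(9²−8.04²) = 4.045 (perimeter = 2·6·4.045·sin(180°/6) = 24.27 mm); the cube at (2.5, 3) (footprint 5.5×16) is included at this height (perimeter 43.00 mm); Subtracting the remaining from the first: starting from the r=9 sphere, the 5.5×16 cube at (2.5, 3) misses the remaining region (no effect) — boundary = 24.27 mm; (rotated 20° about Z; rotation is an isometry so areas/perimeters/island counts are preserved). So its perimeter = 24.27 mm. Layer 7 is larger (36.56 vs 24.27 mm).

layer 7 (z = 2.24 mm)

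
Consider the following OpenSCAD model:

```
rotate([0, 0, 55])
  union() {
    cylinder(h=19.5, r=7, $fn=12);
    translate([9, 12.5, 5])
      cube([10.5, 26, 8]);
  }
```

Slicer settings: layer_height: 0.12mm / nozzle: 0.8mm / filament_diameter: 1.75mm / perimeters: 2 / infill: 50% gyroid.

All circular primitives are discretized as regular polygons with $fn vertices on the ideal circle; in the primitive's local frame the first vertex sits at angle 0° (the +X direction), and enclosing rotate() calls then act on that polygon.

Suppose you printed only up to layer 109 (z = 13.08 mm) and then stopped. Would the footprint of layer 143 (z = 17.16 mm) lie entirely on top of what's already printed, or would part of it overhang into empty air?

Compare the two slices. At z = 13.08: the r=7 cylinder gives a regular 12-gon of circumradius 7 (constant along its height) (area = (12/2)·7.000²·sin(360°/12) = 147.00 mm²); the cube at (9, 12.5) is absent (z outside [5, 13]); Merging all regions: only the r=7 cylinder is present, so the union is just that shape — area = 147.00 mm²; (rotated 55° about Z; rotation is an isometry so areas/perimeters/island counts are preserved). At z = 17.16: the r=7 cylinder gives a regular 12-gon of circumradius 7 (constant along its height) (area = (12/2)·7.000²·sin(360°/12) = 147.00 mm²); the cube at (9, 12.5) is not intersected at this z (z outside [5, 13]); Combining (union): only the r=7 cylinder is present, so the union is just that shape — area = 147.00 mm²; (rotated 55° about Z; rotation is an isometry so areas/perimeters/island counts are preserved). Checking containment: the cross-section at z = 17.16 is a subset of the cross-section at z = 13.08.

entirely on top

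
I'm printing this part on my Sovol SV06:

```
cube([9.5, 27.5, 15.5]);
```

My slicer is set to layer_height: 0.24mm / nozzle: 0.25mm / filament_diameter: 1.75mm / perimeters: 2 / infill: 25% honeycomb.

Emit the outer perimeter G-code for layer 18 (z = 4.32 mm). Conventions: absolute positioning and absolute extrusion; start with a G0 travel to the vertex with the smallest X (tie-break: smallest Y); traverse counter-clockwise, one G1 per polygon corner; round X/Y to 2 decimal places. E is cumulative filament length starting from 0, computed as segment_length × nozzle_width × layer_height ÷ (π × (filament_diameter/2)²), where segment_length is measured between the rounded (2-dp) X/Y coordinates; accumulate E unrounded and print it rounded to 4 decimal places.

At z = 4.32 mm: the 9.5×27.5 cube contributes its full rectangle. The outline is a single polygon with 4 vertices. Extrusion per mm of travel: 0.25 × 0.24 / (π × 0.875²) = 0.024945. Accumulating E over each segment gives final E = 1.8459.

G0 X0.00 Y0.00 Z4.32
G1 X9.50 Y0.00 E0.2370
G1 X9.50 Y27.50 E0.9230
G1 X0.00 Y27.50 E1.1599
G1 X0.00 Y0.00 E1.8459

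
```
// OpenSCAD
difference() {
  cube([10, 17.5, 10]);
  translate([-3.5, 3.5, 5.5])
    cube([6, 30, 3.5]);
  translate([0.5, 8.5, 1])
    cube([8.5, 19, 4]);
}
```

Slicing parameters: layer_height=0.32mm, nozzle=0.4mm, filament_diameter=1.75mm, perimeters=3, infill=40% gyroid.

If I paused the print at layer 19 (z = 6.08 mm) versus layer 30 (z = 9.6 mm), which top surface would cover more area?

layer 30 (z = 9.6 mm)

Layer 19 (z = 6.08): the cube is present — its section is the full 10×17.5 rectangle (area 175.00 mm²); the 6×30 cube at (-3.5, 3.5) contributes its full rectangle (area 180.00 mm²); the cube at (0.5, 8.5) is absent (z outside [1, 5]); After the difference (first − rest): starting from the 10×17.5 cube (175.00 mm²), the 6×30 cube at (-3.5, 3.5) partially overlaps it — only the 35.00 mm² overlap (of its 180.00 mm²) is removed, clipping the outline — area = 140.00 mm². So its area = 140.00 mm². Layer 30 (z = 9.6): the cube (footprint 10×17.5) is included at this height (area 175.00 mm²); the cube at (-3.5, 3.5) does not reach this height (z outside [5.5, 9]); the cube at (0.5, 8.5) does not reach this height (z outside [1, 5]); After the difference (first − rest): none of the subtracted shapes is present at this height, so the 10×17.5 cube is unchanged — area = 175.00 mm². So its area = 175.00 mm². Layer 30 is larger (175.00 vs 140.00 mm²).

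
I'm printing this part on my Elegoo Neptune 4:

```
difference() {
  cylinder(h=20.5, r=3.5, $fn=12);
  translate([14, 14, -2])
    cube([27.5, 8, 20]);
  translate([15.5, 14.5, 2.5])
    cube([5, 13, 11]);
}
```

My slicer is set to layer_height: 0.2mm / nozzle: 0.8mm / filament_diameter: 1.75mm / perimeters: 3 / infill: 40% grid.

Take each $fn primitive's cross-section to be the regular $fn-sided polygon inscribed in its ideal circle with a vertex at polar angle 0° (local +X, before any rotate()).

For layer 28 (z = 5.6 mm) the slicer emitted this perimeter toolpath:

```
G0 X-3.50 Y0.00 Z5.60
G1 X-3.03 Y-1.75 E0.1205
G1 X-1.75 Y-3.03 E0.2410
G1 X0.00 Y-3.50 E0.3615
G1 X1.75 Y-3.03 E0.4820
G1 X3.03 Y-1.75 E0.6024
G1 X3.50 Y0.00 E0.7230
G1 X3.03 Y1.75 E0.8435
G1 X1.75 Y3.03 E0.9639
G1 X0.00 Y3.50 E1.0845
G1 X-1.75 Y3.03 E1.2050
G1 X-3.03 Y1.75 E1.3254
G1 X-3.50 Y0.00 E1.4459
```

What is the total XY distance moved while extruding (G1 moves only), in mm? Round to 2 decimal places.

Sum the Euclidean lengths of each G1 segment: total = 21.74 mm.

21.74 mm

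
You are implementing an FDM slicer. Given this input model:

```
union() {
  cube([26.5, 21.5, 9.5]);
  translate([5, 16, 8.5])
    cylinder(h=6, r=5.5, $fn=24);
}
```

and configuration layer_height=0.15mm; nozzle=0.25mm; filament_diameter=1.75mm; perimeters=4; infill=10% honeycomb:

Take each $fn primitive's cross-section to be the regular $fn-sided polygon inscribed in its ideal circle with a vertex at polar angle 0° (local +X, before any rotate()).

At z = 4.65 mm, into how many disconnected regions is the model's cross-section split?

1

At z = 4.65 mm: the cube is present — its section is the full 26.5×21.5 rectangle; the cylinder at (5, 16) is absent (z outside [8.5, 14.5]); Combining (union): only the 26.5×21.5 cube is present, so the union is just that shape — 1 connected region. The result has 1 disconnected region.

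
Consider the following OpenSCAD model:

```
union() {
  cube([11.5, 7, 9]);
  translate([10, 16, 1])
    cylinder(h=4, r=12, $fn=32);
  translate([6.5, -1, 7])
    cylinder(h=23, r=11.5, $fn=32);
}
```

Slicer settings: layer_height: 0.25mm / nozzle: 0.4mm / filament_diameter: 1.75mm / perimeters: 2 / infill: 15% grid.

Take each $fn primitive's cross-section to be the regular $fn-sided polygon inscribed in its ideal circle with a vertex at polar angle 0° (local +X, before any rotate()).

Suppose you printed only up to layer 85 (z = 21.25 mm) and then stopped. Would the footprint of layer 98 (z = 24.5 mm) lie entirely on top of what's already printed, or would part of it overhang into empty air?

entirely on top

Compare the two slices. At z = 21.25: the cube is not intersected at this z (z outside [0, 9]); the cylinder at (10, 16) is absent (z outside [1, 5]); the r=11.5 cylinder at (6.5, -1) gives a regular 32-gon of circumradius 11.5 (constant along its height) (area = (32/2)·11.500²·sin(360°/32) = 412.81 mm²); Combining (union): only the r=11.5 cylinder at (6.5, -1) is present, so the union is just that shape — area = 412.81 mm². At z = 24.5: the cube is not intersected at this z (z outside [0, 9]); the cylinder at (10, 16) is not intersected at this z (z outside [1, 5]); the r=11.5 cylinder at (6.5, -1) contributes a regular 32-gon of circumradius 11.5 (area = (32/2)·11.500²·sin(360°/32) = 412.81 mm²); Merging all regions: only the r=11.5 cylinder at (6.5, -1) is present, so the union is just that shape — area = 412.81 mm². Checking containment: the cross-section at z = 24.5 is a subset of the cross-section at z = 21.25.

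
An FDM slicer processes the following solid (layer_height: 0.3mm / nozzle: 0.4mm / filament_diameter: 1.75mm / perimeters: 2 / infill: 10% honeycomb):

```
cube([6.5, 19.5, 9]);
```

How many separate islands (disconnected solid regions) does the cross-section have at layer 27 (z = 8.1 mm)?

At z = 8.1 mm: the cube (footprint 6.5×19.5) is included at this height. Overall, the cross-section is a single solid region. Island count = 1.

1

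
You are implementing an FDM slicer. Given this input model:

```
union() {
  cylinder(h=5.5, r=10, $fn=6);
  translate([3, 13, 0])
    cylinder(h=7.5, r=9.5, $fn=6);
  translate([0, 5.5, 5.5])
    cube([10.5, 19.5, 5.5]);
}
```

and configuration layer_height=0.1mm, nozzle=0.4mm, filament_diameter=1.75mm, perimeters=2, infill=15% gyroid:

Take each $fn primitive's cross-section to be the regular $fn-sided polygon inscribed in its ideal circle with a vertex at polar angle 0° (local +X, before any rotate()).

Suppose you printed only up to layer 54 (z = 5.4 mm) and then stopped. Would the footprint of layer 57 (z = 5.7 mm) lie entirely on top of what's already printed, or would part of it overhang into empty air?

Compare the two slices. At z = 5.4: the r=10 cylinder contributes a regular 6-gon of circumradius 10 (area = (6/2)·10.000²·sin(360°/6) = 259.81 mm²); the cylinder at (3, 13): section is a regular 6-gon, circumradius r=9.5 (area = (6/2)·9.500²·sin(360°/6) = 234.48 mm²); the cube at (0, 5.5) does not reach this height (z outside [5.5, 11]); Combining (union): the regions partially overlap — summed areas 494.28 mm² minus the doubly-counted overlap 34.97 mm² gives 459.32 mm² — area = 459.32 mm². At z = 5.7: the cylinder does not reach this height (z outside [0, 5.5]); the cylinder at (3, 13): section is a regular 6-gon, circumradius r=9.5 (area = (6/2)·9.500²·sin(360°/6) = 234.48 mm²); the cube at (0, 5.5) (footprint 10.5×19.5) is included at this height (area 204.75 mm²); Merging all regions: the regions partially overlap — summed areas 439.23 mm² minus the doubly-counted overlap 153.88 mm² gives 285.34 mm² — area = 285.34 mm². Checking containment: at z = 5.7 the cross-section extends beyond the z = 5.4 cross-section by about 50.87 mm².

part overhangs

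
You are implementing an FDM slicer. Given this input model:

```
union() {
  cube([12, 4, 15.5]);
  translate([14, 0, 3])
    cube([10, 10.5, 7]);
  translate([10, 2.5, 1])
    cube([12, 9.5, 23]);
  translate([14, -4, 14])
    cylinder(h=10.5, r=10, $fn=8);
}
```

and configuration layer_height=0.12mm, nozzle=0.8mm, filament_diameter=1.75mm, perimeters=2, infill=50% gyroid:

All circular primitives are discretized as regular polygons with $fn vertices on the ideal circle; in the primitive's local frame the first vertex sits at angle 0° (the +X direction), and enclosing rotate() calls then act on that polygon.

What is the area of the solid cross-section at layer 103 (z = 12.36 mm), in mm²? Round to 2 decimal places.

159.00 mm²

At z = 12.36 mm: the cube is present — its section is the full 12×4 rectangle (area 48.00 mm²); the cube at (14, 0) is absent (z outside [3, 10]); the cube at (10, 2.5) (footprint 12×9.5) is included at this height (area 114.00 mm²); the cylinder at (14, -4) does not reach this height (z outside [14, 24.5]); Taking the union: the regions partially overlap — summed areas 162.00 mm² minus the doubly-counted overlap 3.00 mm² gives 159.00 mm² — area = 159.00 mm². Overall, the cross-section is a single solid region. Net area = 159.00 mm².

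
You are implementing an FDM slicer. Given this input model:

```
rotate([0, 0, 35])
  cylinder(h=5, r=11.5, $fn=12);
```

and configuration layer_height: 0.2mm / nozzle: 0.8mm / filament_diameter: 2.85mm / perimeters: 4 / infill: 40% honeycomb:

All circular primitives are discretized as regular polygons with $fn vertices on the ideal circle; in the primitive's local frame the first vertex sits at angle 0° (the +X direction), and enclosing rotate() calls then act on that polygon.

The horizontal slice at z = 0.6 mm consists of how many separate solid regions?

1

At z = 0.6 mm: the r=11.5 cylinder contributes a regular 12-gon of circumradius 11.5; (rotated 35° about Z; rotation is an isometry so areas/perimeters/island counts are preserved). The result has 1 disconnected region.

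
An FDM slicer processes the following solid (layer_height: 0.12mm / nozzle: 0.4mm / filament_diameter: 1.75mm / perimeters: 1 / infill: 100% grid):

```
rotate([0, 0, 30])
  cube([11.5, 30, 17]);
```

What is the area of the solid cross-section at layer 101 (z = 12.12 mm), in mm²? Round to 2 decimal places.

At z = 12.12 mm: the 11.5×30 cube contributes its full rectangle (area 345.00 mm²); (rotated 30° about Z; rotation is an isometry so areas/perimeters/island counts are preserved). Overall, the cross-section is a single solid region. Net area = 345.00 mm².

345.00 mm²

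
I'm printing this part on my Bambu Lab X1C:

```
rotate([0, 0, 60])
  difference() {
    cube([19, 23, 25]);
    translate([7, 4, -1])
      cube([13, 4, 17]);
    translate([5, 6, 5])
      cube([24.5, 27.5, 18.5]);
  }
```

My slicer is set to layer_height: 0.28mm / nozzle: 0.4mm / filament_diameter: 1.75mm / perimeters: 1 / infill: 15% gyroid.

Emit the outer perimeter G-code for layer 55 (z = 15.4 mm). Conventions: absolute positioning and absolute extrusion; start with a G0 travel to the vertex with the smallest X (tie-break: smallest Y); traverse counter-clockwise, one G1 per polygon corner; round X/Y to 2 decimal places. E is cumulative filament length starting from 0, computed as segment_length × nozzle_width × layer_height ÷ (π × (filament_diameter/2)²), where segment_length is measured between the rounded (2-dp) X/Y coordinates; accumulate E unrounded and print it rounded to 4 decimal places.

At z = 15.4 mm: the 19×23 cube contributes its full rectangle; the cube at (7, 4) is present — its section is the full 13×4 rectangle; the 24.5×27.5 cube at (5, 6) contributes its full rectangle; After the difference (first − rest): starting from the 19×23 cube, the 13×4 cube at (7, 4) partially overlaps it — only the 48.00 mm² overlap (of its 52.00 mm²) is removed, clipping the outline; the 24.5×27.5 cube at (5, 6) partially overlaps it — only the 214.00 mm² overlap (of its 673.75 mm²) is removed, clipping the outline — 1 connected region; (rotated 60° about Z; rotation is an isometry so areas/perimeters/island counts are preserved). The outline is a single polygon with 8 vertices. Extrusion per mm of travel: 0.4 × 0.28 / (π × 0.875²) = 0.046564. Accumulating E over each segment gives final E = 3.9111.

G0 X-19.92 Y11.50 Z15.40
G1 X0.00 Y0.00 E1.0710
G1 X9.50 Y16.45 E1.9556
G1 X6.04 Y18.45 E2.1417
G1 X0.04 Y8.06 E2.7003
G1 X-1.70 Y9.06 E2.7938
G1 X-2.70 Y7.33 E2.8868
G1 X-17.42 Y15.83 E3.6783
G1 X-19.92 Y11.50 E3.9111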